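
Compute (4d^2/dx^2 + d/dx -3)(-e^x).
- 2 e^{x}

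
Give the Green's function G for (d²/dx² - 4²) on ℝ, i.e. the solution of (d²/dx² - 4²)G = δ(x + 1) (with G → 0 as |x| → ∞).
-\frac{e^{-4|x + 1|}}{8}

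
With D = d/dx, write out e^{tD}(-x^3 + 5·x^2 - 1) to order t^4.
- t^{3} - t^{2} \left(3 x - 5\right) - t x \left(3 x - 10\right) - x^{3} + 5 x^{2} - 1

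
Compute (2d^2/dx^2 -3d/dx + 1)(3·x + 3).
3 x - 6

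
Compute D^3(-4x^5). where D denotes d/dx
- 240 x^{2}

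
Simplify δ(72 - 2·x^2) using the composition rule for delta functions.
\frac{\delta(x - 6) + \delta(x + 6)}{24}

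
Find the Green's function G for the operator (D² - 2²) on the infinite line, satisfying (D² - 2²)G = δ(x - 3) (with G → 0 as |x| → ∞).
-\frac{e^{-2|x - 3|}}{4}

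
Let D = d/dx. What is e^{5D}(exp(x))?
e^{x + 5}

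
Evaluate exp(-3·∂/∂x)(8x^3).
8 x^{3} - 72 x^{2} + 216 x - 216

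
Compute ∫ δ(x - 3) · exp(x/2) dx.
e^{\frac{3}{2}}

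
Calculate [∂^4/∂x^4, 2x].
8\frac{d^{3}}{dx^{3}}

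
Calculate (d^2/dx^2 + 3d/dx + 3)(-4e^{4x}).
- 124 e^{4 x}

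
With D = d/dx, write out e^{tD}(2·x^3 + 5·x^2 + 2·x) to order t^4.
2 t^{3} + t^{2} \left(6 x + 5\right) + 2 t \left(3 x^{2} + 5 x + 1\right) + 2 x^{3} + 5 x^{2} + 2 x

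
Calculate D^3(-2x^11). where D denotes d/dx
- 1980 x^{8}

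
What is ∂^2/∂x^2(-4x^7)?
- 168 x^{5}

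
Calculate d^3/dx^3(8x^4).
192 x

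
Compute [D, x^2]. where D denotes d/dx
2 x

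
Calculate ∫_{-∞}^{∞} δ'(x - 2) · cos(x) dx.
\sin{\left(2 \right)}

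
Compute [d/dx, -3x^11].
- 33 x^{10}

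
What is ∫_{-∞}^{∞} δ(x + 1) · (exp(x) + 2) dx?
e^{-1} + 2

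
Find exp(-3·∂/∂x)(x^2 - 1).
x^{2} - 6 x + 8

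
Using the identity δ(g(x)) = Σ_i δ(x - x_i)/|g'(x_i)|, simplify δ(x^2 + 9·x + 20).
\frac{\delta(x + 5) + \delta(x + 4)}{1}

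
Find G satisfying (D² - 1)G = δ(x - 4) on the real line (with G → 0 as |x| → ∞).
-\frac{e^{-|x - 4|}}{2}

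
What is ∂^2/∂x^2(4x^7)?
168 x^{5}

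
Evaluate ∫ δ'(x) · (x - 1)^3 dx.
-3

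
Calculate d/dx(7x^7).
49 x^{6}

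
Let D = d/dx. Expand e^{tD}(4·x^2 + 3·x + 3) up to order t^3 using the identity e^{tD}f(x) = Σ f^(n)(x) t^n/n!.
4 t^{2} + t \left(8 x + 3\right) + 4 x^{2} + 3 x + 3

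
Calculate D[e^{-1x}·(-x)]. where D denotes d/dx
\left(x - 1\right) e^{- x}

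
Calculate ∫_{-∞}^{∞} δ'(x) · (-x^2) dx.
0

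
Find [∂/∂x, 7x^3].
21 x^{2}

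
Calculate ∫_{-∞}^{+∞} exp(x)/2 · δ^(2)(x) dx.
\frac{1}{2}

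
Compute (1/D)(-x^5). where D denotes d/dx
- \frac{x^{6}}{6}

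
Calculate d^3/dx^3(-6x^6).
- 720 x^{3}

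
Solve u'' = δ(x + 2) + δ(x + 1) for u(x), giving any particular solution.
\frac{|x + 2|}{2} + \frac{|x + 1|}{2}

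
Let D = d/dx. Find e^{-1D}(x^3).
x^{3} - 3 x^{2} + 3 x - 1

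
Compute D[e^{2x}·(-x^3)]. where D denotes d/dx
x^{2} \left(- 2 x - 3\right) e^{2 x}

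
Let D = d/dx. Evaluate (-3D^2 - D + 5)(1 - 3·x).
8 - 15 x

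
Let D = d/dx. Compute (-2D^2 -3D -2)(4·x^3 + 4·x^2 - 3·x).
- 8 x^{3} - 44 x^{2} - 66 x - 7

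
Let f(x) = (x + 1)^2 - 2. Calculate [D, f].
2 x + 2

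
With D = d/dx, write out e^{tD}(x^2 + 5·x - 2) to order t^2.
t^{2} + t \left(2 x + 5\right) + x^{2} + 5 x - 2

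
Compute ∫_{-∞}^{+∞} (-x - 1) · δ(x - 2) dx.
-3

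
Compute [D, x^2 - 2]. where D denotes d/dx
2 x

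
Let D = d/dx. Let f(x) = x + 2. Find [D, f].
1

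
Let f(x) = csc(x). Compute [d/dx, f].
- \cot{\left(x \right)} \csc{\left(x \right)}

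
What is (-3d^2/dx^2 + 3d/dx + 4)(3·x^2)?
12 x^{2} + 18 x - 18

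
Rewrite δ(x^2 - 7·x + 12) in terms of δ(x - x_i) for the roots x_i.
\frac{\delta(x - 4) + \delta(x - 3)}{1}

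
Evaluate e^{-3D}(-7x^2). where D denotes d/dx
- 7 x^{2} + 42 x - 63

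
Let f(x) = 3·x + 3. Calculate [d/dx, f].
3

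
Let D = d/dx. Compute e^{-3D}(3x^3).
3 x^{3} - 27 x^{2} + 81 x - 81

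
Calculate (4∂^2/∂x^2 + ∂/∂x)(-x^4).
4 x^{2} \left(- x - 12\right)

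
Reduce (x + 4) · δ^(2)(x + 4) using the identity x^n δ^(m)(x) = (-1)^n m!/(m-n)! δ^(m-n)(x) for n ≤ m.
-2\delta'(x + 4)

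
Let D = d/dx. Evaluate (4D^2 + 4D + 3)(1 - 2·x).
- 6 x - 5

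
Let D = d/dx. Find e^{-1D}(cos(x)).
\cos{\left(x - 1 \right)}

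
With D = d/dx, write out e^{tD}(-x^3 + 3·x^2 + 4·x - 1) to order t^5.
- t^{3} + 3 t^{2} \left(1 - x\right) + t \left(- 3 x^{2} + 6 x + 4\right) - x^{3} + 3 x^{2} + 4 x - 1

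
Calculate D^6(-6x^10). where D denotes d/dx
- 907200 x^{4}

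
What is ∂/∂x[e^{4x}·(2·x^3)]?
x^{2} \left(8 x + 6\right) e^{4 x}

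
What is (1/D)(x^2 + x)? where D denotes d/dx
\frac{x^{3}}{3} + \frac{x^{2}}{2}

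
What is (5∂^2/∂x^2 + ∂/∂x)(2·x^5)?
10 x^{3} \left(x + 20\right)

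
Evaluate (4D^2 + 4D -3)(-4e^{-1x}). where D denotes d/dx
12 e^{- x}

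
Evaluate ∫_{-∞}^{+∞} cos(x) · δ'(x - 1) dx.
\sin{\left(1 \right)}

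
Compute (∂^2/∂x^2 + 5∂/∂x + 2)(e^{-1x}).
- 2 e^{- x}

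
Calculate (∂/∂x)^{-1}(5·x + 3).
\frac{5 x^{2}}{2} + 3 x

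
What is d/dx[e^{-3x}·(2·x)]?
2 \left(1 - 3 x\right) e^{- 3 x}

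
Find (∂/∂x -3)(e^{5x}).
2 e^{5 x}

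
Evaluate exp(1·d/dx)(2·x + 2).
2 x + 4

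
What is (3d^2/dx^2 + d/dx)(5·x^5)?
25 x^{3} \left(x + 12\right)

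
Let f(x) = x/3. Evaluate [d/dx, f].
\frac{1}{3}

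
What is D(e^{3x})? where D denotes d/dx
3 e^{3 x}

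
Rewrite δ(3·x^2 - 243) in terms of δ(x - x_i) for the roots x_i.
\frac{\delta(x - 9) + \delta(x + 9)}{54}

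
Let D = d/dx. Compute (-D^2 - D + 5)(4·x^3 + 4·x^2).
20 x^{3} + 8 x^{2} - 32 x - 8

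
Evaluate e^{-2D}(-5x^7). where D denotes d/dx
- 5 x^{7} + 70 x^{6} - 420 x^{5} + 1400 x^{4} - 2800 x^{3} + 3360 x^{2} - 2240 x + 640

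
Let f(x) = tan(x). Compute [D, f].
\frac{1}{\cos^{2}{\left(x \right)}}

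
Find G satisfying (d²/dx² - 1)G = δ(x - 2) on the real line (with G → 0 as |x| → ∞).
-\frac{e^{-|x - 2|}}{2}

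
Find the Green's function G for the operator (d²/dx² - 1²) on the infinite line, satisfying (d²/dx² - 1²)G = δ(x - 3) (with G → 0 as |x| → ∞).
-\frac{e^{-|x - 3|}}{2}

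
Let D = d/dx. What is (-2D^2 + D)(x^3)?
3 x \left(x - 4\right)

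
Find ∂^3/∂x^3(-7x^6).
- 840 x^{3}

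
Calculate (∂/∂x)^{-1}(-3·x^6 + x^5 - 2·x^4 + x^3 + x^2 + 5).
- \frac{3 x^{7}}{7} + \frac{x^{6}}{6} - \frac{2 x^{5}}{5} + \frac{x^{4}}{4} + \frac{x^{3}}{3} + 5 x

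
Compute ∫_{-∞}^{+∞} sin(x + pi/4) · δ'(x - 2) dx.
- \cos{\left(\frac{\pi}{4} + 2 \right)}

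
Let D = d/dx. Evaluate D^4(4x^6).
1440 x^{2}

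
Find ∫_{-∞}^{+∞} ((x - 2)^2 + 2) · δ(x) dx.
6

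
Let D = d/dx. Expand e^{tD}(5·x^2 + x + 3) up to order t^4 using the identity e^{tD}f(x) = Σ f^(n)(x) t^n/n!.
5 t^{2} + t \left(10 x + 1\right) + 5 x^{2} + x + 3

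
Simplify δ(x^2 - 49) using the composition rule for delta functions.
\frac{\delta(x - 7) + \delta(x + 7)}{14}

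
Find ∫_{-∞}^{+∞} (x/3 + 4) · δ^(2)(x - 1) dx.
0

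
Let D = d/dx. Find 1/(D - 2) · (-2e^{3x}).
- 2 e^{3 x}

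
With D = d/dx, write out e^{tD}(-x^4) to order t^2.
x^{2} \left(- 6 t^{2} - 4 t x - x^{2}\right)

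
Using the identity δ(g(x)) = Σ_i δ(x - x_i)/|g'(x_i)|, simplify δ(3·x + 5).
\frac{\delta(x + 5/3)}{3}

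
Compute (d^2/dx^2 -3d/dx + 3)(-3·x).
9 - 9 x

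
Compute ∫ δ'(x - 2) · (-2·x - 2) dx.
2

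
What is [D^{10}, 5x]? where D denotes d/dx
50D^{9}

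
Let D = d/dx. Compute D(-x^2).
- 2 x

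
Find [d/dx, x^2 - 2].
2 x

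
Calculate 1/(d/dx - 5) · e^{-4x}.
- \frac{e^{- 4 x}}{9}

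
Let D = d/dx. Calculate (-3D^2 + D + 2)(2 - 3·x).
1 - 6 x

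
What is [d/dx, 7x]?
7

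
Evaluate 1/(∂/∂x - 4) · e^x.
- \frac{e^{x}}{3}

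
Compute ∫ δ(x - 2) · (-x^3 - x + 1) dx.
-9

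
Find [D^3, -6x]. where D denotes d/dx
-18D^{2}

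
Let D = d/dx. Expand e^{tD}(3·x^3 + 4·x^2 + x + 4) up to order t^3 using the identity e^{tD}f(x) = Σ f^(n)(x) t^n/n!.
3 t^{3} + t^{2} \left(9 x + 4\right) + t \left(9 x^{2} + 8 x + 1\right) + 3 x^{3} + 4 x^{2} + x + 4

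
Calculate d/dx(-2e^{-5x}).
10 e^{- 5 x}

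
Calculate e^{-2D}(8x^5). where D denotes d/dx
8 x^{5} - 80 x^{4} + 320 x^{3} - 640 x^{2} + 640 x - 256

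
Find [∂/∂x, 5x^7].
35 x^{6}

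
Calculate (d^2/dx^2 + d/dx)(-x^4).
4 x^{2} \left(- x - 3\right)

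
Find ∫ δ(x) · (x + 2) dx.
2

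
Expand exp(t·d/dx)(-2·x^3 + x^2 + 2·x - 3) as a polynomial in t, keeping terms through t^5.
- 2 t^{3} + t^{2} \left(1 - 6 x\right) + 2 t \left(- 3 x^{2} + x + 1\right) - 2 x^{3} + x^{2} + 2 x - 3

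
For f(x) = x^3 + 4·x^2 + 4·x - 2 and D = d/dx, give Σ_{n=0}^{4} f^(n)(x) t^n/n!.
t^{3} + t^{2} \left(3 x + 4\right) + t \left(3 x^{2} + 8 x + 4\right) + x^{3} + 4 x^{2} + 4 x - 2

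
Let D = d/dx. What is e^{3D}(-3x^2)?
- 3 x^{2} - 18 x - 27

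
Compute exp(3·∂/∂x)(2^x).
2^{x + 3}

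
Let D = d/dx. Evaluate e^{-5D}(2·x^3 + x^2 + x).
2 x^{3} - 29 x^{2} + 141 x - 230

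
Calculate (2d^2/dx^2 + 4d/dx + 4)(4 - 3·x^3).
- 12 x^{3} - 36 x^{2} - 36 x + 16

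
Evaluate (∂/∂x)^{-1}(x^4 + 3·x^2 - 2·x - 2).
\frac{x^{5}}{5} + x^{3} - x^{2} - 2 x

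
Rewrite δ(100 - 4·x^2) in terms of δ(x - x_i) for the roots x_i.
\frac{\delta(x - 5) + \delta(x + 5)}{40}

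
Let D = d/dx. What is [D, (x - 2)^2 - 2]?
2 x - 4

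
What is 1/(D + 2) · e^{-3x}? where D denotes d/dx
- e^{- 3 x}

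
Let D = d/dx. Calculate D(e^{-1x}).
- e^{- x}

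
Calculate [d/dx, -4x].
-4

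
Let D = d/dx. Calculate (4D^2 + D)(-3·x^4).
12 x^{2} \left(- x - 12\right)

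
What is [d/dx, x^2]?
2 x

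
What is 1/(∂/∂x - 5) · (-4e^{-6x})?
\frac{4 e^{- 6 x}}{11}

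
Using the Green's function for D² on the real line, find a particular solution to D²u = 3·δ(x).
\frac{3|x|}{2}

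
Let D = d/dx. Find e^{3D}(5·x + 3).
5 x + 18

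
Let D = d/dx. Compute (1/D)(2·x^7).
\frac{x^{8}}{4}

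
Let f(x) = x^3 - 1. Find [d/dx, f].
3 x^{2}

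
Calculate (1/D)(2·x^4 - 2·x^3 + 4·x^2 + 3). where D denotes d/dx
\frac{2 x^{5}}{5} - \frac{x^{4}}{2} + \frac{4 x^{3}}{3} + 3 x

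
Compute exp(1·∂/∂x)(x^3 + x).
x^{3} + 3 x^{2} + 4 x + 2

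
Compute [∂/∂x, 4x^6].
24 x^{5}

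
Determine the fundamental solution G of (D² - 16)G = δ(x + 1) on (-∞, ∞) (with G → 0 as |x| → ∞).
-\frac{e^{-4|x + 1|}}{8}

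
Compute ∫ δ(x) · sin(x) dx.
0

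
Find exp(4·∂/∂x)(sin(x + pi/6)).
\sin{\left(x + \frac{\pi}{6} + 4 \right)}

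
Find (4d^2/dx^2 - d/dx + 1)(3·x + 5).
3 x + 2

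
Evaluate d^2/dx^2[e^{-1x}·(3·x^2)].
3 \left(x^{2} - 4 x + 2\right) e^{- x}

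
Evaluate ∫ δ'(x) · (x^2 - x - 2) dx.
1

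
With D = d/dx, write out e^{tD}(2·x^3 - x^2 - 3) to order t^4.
2 t^{3} + t^{2} \left(6 x - 1\right) + 2 t x \left(3 x - 1\right) + 2 x^{3} - x^{2} - 3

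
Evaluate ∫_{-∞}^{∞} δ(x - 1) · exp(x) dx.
e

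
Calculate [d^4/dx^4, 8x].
32\frac{d^{3}}{dx^{3}}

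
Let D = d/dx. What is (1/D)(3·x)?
\frac{3 x^{2}}{2}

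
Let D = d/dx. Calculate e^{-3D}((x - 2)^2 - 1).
x^{2} - 10 x + 24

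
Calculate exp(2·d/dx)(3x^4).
3 x^{4} + 24 x^{3} + 72 x^{2} + 96 x + 48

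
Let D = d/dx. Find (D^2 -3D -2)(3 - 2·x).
4 x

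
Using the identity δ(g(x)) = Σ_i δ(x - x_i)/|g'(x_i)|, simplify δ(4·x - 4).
\frac{\delta(x - 1)}{4}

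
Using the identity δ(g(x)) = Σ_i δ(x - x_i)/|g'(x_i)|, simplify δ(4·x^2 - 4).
\frac{\delta(x - 1) + \delta(x + 1)}{8}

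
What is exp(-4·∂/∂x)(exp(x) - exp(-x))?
- e^{4 - x} + e^{x - 4}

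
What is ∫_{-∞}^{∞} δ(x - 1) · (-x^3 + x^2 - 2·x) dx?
-2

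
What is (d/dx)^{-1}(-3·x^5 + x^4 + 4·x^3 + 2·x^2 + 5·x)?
- \frac{x^{6}}{2} + \frac{x^{5}}{5} + x^{4} + \frac{2 x^{3}}{3} + \frac{5 x^{2}}{2}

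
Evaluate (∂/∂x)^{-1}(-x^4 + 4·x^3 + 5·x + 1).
- \frac{x^{5}}{5} + x^{4} + \frac{5 x^{2}}{2} + x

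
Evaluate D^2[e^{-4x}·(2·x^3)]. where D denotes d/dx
4 x \left(8 x^{2} - 12 x + 3\right) e^{- 4 x}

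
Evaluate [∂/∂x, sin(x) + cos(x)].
- \sin{\left(x \right)} + \cos{\left(x \right)}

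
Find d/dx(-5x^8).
- 40 x^{7}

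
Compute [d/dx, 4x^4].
16 x^{3}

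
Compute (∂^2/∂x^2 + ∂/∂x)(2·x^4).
8 x^{2} \left(x + 3\right)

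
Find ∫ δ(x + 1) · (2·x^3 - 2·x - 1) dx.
-1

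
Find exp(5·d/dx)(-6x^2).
- 6 x^{2} - 60 x - 150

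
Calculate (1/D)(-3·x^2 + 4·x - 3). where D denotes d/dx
- x^{3} + 2 x^{2} - 3 x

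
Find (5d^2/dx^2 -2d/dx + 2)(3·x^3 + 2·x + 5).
6 x^{3} - 18 x^{2} + 94 x + 6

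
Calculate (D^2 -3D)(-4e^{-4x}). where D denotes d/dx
- 112 e^{- 4 x}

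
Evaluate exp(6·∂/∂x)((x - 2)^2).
x^{2} + 8 x + 16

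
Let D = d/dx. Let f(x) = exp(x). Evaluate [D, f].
e^{x}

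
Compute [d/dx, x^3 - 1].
3 x^{2}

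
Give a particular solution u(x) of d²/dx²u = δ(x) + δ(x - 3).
\frac{|x|}{2} + \frac{|x - 3|}{2}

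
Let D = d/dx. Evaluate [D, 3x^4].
12 x^{3}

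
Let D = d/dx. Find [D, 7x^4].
28 x^{3}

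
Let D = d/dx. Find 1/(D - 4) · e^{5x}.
e^{5 x}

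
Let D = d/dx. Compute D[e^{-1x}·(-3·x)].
3 \left(x - 1\right) e^{- x}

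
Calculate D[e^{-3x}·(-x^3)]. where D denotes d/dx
3 x^{2} \left(x - 1\right) e^{- 3 x}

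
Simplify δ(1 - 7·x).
\frac{\delta(x - 1/7)}{7}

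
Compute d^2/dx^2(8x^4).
96 x^{2}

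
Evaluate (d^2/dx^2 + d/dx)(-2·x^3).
6 x \left(- x - 2\right)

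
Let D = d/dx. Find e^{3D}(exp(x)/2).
\frac{e^{x + 3}}{2}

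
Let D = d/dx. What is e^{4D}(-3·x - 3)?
- 3 x - 15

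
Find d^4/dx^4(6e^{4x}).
1536 e^{4 x}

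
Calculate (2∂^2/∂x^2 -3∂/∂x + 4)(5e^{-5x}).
345 e^{- 5 x}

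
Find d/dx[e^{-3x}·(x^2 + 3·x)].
\left(- 3 x^{2} - 7 x + 3\right) e^{- 3 x}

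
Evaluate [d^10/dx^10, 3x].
30\frac{d^{9}}{dx^{9}}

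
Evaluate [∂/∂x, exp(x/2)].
\frac{e^{\frac{x}{2}}}{2}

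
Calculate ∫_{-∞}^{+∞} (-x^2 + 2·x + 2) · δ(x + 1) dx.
-1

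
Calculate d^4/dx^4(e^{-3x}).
81 e^{- 3 x}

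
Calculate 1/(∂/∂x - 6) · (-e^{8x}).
- \frac{e^{8 x}}{2}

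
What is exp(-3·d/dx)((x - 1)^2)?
x^{2} - 8 x + 16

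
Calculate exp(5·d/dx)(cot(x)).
\cot{\left(x + 5 \right)}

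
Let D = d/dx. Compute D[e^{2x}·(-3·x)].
\left(- 6 x - 3\right) e^{2 x}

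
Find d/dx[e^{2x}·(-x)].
\left(- 2 x - 1\right) e^{2 x}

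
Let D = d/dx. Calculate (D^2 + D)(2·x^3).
6 x \left(x + 2\right)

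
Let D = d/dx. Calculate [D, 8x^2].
16 x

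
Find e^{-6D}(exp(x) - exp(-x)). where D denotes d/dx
- e^{6 - x} + e^{x - 6}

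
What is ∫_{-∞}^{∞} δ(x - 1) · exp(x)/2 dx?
\frac{e}{2}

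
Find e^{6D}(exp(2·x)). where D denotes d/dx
e^{2 x + 12}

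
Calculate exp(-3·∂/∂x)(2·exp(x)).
2 e^{x - 3}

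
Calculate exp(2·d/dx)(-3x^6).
- 3 x^{6} - 36 x^{5} - 180 x^{4} - 480 x^{3} - 720 x^{2} - 576 x - 192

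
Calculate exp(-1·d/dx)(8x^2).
8 x^{2} - 16 x + 8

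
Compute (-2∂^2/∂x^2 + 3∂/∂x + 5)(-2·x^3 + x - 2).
- 10 x^{3} - 18 x^{2} + 29 x - 7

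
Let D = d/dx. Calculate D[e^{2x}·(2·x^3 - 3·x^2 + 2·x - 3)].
2 \left(2 x^{3} - x - 2\right) e^{2 x}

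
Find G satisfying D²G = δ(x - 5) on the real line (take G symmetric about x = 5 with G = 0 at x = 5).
\frac{|x - 5|}{2}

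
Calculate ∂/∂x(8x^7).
56 x^{6}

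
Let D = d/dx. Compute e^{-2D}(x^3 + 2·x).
x^{3} - 6 x^{2} + 14 x - 12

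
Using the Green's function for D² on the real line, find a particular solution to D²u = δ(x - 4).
\frac{|x - 4|}{2}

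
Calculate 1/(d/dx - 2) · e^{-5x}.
- \frac{e^{- 5 x}}{7}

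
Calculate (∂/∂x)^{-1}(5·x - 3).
\frac{5 x^{2}}{2} - 3 x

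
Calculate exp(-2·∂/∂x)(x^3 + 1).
x^{3} - 6 x^{2} + 12 x - 7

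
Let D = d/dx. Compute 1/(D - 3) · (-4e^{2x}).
4 e^{2 x}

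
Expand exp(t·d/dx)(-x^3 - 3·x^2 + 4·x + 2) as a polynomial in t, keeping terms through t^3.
- t^{3} - 3 t^{2} \left(x + 1\right) - t \left(3 x^{2} + 6 x - 4\right) - x^{3} - 3 x^{2} + 4 x + 2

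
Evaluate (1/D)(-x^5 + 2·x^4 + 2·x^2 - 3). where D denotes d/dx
- \frac{x^{6}}{6} + \frac{2 x^{5}}{5} + \frac{2 x^{3}}{3} - 3 x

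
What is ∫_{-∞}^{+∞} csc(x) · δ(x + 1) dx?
- \csc{\left(1 \right)}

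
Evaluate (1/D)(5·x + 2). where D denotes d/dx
\frac{5 x^{2}}{2} + 2 x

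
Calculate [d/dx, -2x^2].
- 4 x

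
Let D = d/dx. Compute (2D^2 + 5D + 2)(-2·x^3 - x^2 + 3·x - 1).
- 4 x^{3} - 32 x^{2} - 28 x + 9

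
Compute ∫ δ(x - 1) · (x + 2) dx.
3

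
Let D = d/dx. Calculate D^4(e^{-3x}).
81 e^{- 3 x}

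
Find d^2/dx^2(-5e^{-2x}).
- 20 e^{- 2 x}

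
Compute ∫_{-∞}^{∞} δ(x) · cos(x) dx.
1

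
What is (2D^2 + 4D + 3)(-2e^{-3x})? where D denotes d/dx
- 18 e^{- 3 x}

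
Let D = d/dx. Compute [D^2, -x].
-2D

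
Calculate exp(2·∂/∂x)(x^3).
x^{3} + 6 x^{2} + 12 x + 8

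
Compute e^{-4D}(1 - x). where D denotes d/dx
5 - x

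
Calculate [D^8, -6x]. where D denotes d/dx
-48D^{7}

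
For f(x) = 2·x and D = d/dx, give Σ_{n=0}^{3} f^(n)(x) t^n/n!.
2 t + 2 x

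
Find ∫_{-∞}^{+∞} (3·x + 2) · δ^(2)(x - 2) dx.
0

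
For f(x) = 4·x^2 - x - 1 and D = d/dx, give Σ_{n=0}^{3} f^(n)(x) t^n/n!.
4 t^{2} + t \left(8 x - 1\right) + 4 x^{2} - x - 1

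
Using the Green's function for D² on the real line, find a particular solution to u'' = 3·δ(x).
\frac{3|x|}{2}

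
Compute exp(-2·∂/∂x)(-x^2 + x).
- x^{2} + 5 x - 6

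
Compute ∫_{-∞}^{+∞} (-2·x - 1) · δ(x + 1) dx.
1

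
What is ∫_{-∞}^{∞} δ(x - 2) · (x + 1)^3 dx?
27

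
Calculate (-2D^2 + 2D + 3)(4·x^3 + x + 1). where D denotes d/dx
12 x^{3} + 24 x^{2} - 45 x + 5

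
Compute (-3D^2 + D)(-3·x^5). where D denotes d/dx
15 x^{3} \left(12 - x\right)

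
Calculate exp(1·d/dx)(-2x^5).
- 2 x^{5} - 10 x^{4} - 20 x^{3} - 20 x^{2} - 10 x - 2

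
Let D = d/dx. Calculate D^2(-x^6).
- 30 x^{4}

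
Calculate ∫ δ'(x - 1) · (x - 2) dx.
-1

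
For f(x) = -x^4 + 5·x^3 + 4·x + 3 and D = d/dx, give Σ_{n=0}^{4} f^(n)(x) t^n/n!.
- t^{4} + t^{3} \left(5 - 4 x\right) - 3 t^{2} x \left(2 x - 5\right) + t \left(- 4 x^{3} + 15 x^{2} + 4\right) - x^{4} + 5 x^{3} + 4 x + 3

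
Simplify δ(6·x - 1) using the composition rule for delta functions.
\frac{\delta(x - 1/6)}{6}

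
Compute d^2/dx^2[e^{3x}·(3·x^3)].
9 x \left(3 x^{2} + 6 x + 2\right) e^{3 x}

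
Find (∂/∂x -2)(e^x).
- e^{x}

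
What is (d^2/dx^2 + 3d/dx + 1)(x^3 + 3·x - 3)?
x^{3} + 9 x^{2} + 9 x + 6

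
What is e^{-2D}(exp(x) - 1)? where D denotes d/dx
e^{x - 2} - 1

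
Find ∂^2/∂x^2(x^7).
42 x^{5}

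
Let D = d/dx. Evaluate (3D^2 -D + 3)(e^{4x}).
47 e^{4 x}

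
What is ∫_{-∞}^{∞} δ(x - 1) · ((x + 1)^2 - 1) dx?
3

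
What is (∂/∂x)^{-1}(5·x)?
\frac{5 x^{2}}{2}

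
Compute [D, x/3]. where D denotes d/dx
\frac{1}{3}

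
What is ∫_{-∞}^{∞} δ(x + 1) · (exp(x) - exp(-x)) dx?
- 2 \sinh{\left(1 \right)}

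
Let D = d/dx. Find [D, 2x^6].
12 x^{5}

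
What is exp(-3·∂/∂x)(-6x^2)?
- 6 x^{2} + 36 x - 54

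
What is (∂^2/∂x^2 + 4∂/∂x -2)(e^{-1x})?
- 5 e^{- x}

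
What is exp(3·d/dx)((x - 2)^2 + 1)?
x^{2} + 2 x + 2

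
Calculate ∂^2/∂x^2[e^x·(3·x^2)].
3 \left(x^{2} + 4 x + 2\right) e^{x}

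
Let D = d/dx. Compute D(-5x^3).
- 15 x^{2}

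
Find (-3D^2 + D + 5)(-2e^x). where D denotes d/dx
- 6 e^{x}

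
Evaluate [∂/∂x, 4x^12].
48 x^{11}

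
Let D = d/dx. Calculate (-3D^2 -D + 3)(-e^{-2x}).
7 e^{- 2 x}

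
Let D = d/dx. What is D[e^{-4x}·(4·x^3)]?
x^{2} \left(12 - 16 x\right) e^{- 4 x}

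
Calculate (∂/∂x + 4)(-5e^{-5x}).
5 e^{- 5 x}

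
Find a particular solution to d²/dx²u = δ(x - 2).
\frac{|x - 2|}{2}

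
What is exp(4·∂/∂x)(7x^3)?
7 x^{3} + 84 x^{2} + 336 x + 448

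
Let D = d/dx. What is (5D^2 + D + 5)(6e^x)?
66 e^{x}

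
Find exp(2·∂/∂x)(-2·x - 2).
- 2 x - 6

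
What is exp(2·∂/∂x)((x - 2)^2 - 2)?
x^{2} - 2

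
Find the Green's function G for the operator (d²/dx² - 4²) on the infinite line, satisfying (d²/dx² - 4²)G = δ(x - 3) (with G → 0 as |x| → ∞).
-\frac{e^{-4|x - 3|}}{8}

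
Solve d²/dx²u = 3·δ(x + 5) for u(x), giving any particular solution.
\frac{3|x + 5|}{2}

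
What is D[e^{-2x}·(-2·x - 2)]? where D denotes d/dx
2 \left(2 x + 1\right) e^{- 2 x}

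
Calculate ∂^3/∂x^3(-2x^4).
- 48 x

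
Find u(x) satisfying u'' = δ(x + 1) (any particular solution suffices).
\frac{|x + 1|}{2}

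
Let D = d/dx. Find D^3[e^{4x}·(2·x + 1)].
\left(128 x + 160\right) e^{4 x}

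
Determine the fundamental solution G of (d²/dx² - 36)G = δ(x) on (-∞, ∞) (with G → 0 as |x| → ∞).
-\frac{e^{-6|x|}}{12}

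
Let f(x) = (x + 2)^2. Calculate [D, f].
2 x + 4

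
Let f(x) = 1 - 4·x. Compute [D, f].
-4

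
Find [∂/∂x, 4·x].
4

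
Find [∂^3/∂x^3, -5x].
-15\frac{d^{2}}{dx^{2}}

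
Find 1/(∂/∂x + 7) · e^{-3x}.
\frac{e^{- 3 x}}{4}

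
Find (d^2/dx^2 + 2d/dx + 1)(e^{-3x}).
4 e^{- 3 x}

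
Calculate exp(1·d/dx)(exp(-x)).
e^{- x - 1}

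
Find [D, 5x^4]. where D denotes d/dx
20 x^{3}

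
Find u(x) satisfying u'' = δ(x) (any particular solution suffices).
\frac{|x|}{2}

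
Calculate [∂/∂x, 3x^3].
9 x^{2}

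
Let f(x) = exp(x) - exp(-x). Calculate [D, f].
2 \cosh{\left(x \right)}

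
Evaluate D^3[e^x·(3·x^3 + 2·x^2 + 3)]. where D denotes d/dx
\left(3 x^{3} + 29 x^{2} + 66 x + 33\right) e^{x}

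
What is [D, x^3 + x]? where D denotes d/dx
3 x^{2} + 1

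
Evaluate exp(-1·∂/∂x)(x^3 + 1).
x \left(x^{2} - 3 x + 3\right)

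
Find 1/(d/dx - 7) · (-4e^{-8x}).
\frac{4 e^{- 8 x}}{15}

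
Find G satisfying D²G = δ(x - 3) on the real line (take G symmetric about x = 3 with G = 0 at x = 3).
\frac{|x - 3|}{2}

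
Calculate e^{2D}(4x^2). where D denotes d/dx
4 x^{2} + 16 x + 16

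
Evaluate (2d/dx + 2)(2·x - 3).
4 x - 2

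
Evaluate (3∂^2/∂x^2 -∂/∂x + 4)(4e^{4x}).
192 e^{4 x}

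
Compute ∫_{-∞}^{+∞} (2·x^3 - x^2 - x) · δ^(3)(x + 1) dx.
-12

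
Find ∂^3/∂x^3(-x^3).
-6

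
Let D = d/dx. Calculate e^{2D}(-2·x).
- 2 x - 4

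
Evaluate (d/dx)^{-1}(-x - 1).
- \frac{x^{2}}{2} - x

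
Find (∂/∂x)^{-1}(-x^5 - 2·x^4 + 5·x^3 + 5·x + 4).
- \frac{x^{6}}{6} - \frac{2 x^{5}}{5} + \frac{5 x^{4}}{4} + \frac{5 x^{2}}{2} + 4 x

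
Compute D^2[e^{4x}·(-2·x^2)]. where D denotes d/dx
\left(- 32 x^{2} - 32 x - 4\right) e^{4 x}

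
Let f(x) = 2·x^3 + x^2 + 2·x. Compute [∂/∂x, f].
6 x^{2} + 2 x + 2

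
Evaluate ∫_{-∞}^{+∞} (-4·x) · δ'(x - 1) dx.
4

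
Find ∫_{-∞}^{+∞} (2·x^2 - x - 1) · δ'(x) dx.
1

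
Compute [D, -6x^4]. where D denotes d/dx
- 24 x^{3}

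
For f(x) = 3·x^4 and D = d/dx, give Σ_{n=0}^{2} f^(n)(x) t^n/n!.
3 x^{2} \left(6 t^{2} + 4 t x + x^{2}\right)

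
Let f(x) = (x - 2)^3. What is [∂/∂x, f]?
3 \left(x - 2\right)^{2}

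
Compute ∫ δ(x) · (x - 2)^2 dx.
4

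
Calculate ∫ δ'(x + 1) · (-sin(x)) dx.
\cos{\left(1 \right)}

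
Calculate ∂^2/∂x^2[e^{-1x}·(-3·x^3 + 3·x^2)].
3 \left(- x^{3} + 7 x^{2} - 10 x + 2\right) e^{- x}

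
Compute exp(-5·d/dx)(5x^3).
5 x^{3} - 75 x^{2} + 375 x - 625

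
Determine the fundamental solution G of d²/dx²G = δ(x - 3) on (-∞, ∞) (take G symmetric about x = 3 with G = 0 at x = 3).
\frac{|x - 3|}{2}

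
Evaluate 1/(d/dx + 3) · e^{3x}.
\frac{e^{3 x}}{6}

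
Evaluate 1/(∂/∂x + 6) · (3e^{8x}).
\frac{3 e^{8 x}}{14}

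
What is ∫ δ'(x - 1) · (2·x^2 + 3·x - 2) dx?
-7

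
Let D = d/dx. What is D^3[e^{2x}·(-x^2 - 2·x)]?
\left(- 8 x^{2} - 40 x - 36\right) e^{2 x}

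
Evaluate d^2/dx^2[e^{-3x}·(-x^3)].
3 x \left(- 3 x^{2} + 6 x - 2\right) e^{- 3 x}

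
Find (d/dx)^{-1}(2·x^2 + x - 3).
\frac{2 x^{3}}{3} + \frac{x^{2}}{2} - 3 x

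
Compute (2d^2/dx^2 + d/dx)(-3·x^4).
12 x^{2} \left(- x - 6\right)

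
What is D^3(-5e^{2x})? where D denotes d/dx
- 40 e^{2 x}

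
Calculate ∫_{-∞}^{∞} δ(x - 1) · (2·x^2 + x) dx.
3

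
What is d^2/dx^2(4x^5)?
80 x^{3}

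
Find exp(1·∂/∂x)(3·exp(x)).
3 e^{x + 1}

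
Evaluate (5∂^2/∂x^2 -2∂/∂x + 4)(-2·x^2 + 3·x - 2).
- 8 x^{2} + 20 x - 34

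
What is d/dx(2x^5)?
10 x^{4}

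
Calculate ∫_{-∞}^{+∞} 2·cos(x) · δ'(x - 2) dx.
2 \sin{\left(2 \right)}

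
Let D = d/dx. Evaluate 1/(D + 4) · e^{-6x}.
- \frac{e^{- 6 x}}{2}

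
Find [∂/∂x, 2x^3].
6 x^{2}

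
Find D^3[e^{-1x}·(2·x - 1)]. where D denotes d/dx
\left(7 - 2 x\right) e^{- x}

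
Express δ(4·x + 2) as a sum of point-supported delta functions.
\frac{\delta(x + 1/2)}{4}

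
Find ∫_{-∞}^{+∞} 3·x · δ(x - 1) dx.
3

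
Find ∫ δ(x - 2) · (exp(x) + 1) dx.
1 + e^{2}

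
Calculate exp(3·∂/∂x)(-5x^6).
- 5 x^{6} - 90 x^{5} - 675 x^{4} - 2700 x^{3} - 6075 x^{2} - 7290 x - 3645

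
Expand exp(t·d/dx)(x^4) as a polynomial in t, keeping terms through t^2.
x^{2} \left(6 t^{2} + 4 t x + x^{2}\right)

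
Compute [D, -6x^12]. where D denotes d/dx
- 72 x^{11}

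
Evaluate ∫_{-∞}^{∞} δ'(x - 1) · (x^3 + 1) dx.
-3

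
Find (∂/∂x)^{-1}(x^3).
\frac{x^{4}}{4}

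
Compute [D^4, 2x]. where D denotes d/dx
8D^{3}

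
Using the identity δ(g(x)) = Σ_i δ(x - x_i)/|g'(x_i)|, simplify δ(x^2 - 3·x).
\frac{\delta(x - 3) + \delta(x)}{3}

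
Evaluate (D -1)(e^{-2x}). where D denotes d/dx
- 3 e^{- 2 x}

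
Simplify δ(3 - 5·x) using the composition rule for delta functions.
\frac{\delta(x - 3/5)}{5}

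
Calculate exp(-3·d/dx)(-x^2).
- x^{2} + 6 x - 9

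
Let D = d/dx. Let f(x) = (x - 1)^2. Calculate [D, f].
2 x - 2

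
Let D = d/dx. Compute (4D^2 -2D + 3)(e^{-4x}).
75 e^{- 4 x}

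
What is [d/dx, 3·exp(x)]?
3 e^{x}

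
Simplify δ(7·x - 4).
\frac{\delta(x - 4/7)}{7}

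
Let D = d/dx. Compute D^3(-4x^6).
- 480 x^{3}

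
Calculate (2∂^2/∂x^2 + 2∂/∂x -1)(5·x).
10 - 5 x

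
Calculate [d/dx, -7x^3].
- 21 x^{2}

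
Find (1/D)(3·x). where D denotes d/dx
\frac{3 x^{2}}{2}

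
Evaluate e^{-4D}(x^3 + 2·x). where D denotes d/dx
x^{3} - 12 x^{2} + 50 x - 72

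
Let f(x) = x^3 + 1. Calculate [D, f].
3 x^{2}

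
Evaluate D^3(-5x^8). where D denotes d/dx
- 1680 x^{5}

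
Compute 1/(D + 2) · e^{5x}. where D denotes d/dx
\frac{e^{5 x}}{7}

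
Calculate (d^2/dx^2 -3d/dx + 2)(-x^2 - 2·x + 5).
- 2 x^{2} + 2 x + 14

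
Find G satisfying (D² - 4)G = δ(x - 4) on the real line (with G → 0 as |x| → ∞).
-\frac{e^{-2|x - 4|}}{4}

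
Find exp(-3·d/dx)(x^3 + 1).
x^{3} - 9 x^{2} + 27 x - 26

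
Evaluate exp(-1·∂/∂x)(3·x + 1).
3 x - 2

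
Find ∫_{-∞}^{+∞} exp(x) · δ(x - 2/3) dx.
e^{\frac{2}{3}}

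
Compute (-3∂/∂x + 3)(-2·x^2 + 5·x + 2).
- 6 x^{2} + 27 x - 9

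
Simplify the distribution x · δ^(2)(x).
-2\delta'(x)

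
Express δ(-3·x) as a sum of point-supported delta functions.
\frac{\delta(x)}{3}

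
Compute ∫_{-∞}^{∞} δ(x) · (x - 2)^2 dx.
4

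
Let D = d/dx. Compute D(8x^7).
56 x^{6}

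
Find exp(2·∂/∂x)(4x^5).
4 x^{5} + 40 x^{4} + 160 x^{3} + 320 x^{2} + 320 x + 128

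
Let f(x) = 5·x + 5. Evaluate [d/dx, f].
5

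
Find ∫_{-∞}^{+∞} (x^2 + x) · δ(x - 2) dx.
6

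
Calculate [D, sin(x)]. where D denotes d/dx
\cos{\left(x \right)}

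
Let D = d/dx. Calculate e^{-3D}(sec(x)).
\sec{\left(x - 3 \right)}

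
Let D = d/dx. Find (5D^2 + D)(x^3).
3 x \left(x + 10\right)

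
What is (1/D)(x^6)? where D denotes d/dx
\frac{x^{7}}{7}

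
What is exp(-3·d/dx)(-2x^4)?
- 2 x^{4} + 24 x^{3} - 108 x^{2} + 216 x - 162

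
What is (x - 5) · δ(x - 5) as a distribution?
0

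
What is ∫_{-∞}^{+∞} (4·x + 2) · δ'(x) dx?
-4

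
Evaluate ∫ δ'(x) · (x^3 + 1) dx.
0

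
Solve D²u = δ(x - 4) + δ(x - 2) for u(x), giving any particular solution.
\frac{|x - 4|}{2} + \frac{|x - 2|}{2}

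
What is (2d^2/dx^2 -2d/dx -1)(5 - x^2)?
x^{2} + 4 x - 9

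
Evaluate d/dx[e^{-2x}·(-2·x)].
2 \left(2 x - 1\right) e^{- 2 x}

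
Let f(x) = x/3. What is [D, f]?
\frac{1}{3}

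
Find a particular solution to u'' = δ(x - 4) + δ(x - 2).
\frac{|x - 4|}{2} + \frac{|x - 2|}{2}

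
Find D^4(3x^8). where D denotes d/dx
5040 x^{4}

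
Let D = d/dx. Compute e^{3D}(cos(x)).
\cos{\left(x + 3 \right)}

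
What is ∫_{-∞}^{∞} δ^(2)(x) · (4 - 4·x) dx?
0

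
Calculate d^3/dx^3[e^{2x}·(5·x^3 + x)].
\left(40 x^{3} + 180 x^{2} + 188 x + 42\right) e^{2 x}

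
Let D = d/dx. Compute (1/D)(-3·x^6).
- \frac{3 x^{7}}{7}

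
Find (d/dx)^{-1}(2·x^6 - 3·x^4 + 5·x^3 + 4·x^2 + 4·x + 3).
\frac{2 x^{7}}{7} - \frac{3 x^{5}}{5} + \frac{5 x^{4}}{4} + \frac{4 x^{3}}{3} + 2 x^{2} + 3 x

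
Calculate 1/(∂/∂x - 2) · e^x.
- e^{x}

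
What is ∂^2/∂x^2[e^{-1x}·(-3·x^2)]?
3 \left(- x^{2} + 4 x - 2\right) e^{- x}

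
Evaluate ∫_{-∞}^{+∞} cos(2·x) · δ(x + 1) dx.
\cos{\left(2 \right)}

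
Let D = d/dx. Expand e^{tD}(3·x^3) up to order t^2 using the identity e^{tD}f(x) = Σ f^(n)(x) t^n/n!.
3 x \left(3 t^{2} + 3 t x + x^{2}\right)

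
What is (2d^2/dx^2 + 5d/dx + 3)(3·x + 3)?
9 x + 24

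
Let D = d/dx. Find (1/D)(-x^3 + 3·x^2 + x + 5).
- \frac{x^{4}}{4} + x^{3} + \frac{x^{2}}{2} + 5 x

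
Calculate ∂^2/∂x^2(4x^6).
120 x^{4}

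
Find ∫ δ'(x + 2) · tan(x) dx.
- \frac{1}{\cos^{2}{\left(2 \right)}}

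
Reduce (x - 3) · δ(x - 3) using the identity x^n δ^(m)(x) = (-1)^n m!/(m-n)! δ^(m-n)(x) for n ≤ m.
0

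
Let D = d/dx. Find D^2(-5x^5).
- 100 x^{3}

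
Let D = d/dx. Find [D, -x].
-1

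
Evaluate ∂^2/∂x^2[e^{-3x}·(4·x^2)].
4 \left(9 x^{2} - 12 x + 2\right) e^{- 3 x}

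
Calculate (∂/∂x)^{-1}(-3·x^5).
- \frac{x^{6}}{2}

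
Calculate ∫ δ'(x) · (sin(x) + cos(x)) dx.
-1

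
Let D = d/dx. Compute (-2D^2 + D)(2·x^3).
6 x \left(x - 4\right)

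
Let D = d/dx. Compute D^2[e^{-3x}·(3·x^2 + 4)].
3 \left(9 x^{2} - 12 x + 14\right) e^{- 3 x}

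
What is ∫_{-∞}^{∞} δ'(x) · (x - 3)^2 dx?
6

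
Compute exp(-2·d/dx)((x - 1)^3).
x^{3} - 9 x^{2} + 27 x - 27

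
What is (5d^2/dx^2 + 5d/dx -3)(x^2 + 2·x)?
- 3 x^{2} + 4 x + 20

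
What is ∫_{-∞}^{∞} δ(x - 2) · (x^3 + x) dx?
10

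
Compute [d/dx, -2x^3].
- 6 x^{2}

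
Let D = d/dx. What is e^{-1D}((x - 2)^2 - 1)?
x^{2} - 6 x + 8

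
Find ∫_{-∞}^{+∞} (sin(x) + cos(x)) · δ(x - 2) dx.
\cos{\left(2 \right)} + \sin{\left(2 \right)}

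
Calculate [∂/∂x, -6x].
-6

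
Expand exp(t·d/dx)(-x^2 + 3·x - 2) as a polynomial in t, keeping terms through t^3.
- t^{2} - t \left(2 x - 3\right) - x^{2} + 3 x - 2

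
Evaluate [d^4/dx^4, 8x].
32\frac{d^{3}}{dx^{3}}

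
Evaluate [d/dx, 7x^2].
14 x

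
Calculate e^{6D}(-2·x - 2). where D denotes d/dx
- 2 x - 14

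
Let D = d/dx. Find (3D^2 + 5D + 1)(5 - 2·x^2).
- 2 x^{2} - 20 x - 7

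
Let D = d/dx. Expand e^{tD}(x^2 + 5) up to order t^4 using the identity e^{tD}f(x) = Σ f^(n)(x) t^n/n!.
t^{2} + 2 t x + x^{2} + 5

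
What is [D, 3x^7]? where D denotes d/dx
21 x^{6}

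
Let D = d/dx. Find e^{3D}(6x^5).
6 x^{5} + 90 x^{4} + 540 x^{3} + 1620 x^{2} + 2430 x + 1458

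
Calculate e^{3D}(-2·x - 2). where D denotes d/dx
- 2 x - 8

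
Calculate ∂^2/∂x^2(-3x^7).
- 126 x^{5}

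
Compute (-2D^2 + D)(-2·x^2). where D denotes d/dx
8 - 4 x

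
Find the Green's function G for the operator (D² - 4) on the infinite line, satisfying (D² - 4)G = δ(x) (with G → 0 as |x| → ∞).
-\frac{e^{-2|x|}}{4}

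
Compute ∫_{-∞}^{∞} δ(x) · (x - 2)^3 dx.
-8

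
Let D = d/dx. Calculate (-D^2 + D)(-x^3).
3 x \left(2 - x\right)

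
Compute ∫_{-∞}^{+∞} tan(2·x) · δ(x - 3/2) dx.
\tan{\left(3 \right)}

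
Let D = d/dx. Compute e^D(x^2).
x^{2} + 2 x + 1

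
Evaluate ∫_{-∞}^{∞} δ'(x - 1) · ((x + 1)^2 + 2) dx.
-4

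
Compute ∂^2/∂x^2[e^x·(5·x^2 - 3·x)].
\left(5 x^{2} + 17 x + 4\right) e^{x}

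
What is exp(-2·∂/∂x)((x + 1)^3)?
x^{3} - 3 x^{2} + 3 x - 1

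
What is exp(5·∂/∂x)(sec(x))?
\sec{\left(x + 5 \right)}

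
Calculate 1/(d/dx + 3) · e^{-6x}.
- \frac{e^{- 6 x}}{3}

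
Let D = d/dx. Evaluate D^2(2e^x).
2 e^{x}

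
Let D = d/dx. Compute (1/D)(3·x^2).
x^{3}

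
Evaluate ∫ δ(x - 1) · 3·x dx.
3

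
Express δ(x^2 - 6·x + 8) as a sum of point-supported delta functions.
\frac{\delta(x - 2) + \delta(x - 4)}{2}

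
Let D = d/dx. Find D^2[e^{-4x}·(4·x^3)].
8 x \left(8 x^{2} - 12 x + 3\right) e^{- 4 x}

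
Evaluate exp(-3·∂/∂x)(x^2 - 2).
x^{2} - 6 x + 7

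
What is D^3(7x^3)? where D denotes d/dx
42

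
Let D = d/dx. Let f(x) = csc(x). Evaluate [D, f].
- \cot{\left(x \right)} \csc{\left(x \right)}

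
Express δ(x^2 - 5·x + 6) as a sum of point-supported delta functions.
\frac{\delta(x - 2) + \delta(x - 3)}{1}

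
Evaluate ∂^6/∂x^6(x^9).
60480 x^{3}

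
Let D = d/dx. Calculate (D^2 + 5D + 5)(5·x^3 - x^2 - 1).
25 x^{3} + 70 x^{2} + 20 x - 7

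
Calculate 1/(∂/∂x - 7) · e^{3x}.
- \frac{e^{3 x}}{4}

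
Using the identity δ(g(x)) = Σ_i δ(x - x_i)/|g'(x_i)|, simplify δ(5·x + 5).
\frac{\delta(x + 1)}{5}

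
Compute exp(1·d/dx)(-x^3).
- x^{3} - 3 x^{2} - 3 x - 1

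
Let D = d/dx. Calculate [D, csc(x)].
- \cot{\left(x \right)} \csc{\left(x \right)}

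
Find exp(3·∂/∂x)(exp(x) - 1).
e^{x + 3} - 1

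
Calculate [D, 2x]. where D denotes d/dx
2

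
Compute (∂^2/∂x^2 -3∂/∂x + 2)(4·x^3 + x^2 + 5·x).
8 x^{3} - 34 x^{2} + 28 x - 13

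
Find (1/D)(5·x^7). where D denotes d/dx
\frac{5 x^{8}}{8}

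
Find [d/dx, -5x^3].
- 15 x^{2}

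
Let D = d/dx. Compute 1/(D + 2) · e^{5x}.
\frac{e^{5 x}}{7}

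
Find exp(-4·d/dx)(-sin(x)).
- \sin{\left(x - 4 \right)}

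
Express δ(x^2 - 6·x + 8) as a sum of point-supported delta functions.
\frac{\delta(x - 2) + \delta(x - 4)}{2}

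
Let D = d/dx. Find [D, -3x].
-3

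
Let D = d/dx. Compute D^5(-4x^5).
-480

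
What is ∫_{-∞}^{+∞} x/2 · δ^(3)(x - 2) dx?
0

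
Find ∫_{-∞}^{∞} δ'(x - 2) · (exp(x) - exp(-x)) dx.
- 2 \cosh{\left(2 \right)}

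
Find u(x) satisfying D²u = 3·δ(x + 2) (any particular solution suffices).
\frac{3|x + 2|}{2}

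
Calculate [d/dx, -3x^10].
- 30 x^{9}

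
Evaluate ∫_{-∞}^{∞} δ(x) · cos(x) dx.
1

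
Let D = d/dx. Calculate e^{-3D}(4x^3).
4 x^{3} - 36 x^{2} + 108 x - 108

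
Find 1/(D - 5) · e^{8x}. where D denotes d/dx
\frac{e^{8 x}}{3}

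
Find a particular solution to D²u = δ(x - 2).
\frac{|x - 2|}{2}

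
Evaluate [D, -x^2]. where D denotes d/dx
- 2 x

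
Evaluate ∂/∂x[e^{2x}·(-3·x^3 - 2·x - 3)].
\left(- 6 x^{3} - 9 x^{2} - 4 x - 8\right) e^{2 x}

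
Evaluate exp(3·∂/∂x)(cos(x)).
\cos{\left(x + 3 \right)}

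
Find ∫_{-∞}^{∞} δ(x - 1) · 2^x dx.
2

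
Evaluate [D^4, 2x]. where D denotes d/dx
8D^{3}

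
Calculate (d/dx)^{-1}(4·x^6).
\frac{4 x^{7}}{7}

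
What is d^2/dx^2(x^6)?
30 x^{4}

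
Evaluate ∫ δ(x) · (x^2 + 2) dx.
2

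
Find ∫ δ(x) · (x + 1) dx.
1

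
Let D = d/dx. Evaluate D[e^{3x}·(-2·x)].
\left(- 6 x - 2\right) e^{3 x}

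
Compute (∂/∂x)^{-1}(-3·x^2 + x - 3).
- x^{3} + \frac{x^{2}}{2} - 3 x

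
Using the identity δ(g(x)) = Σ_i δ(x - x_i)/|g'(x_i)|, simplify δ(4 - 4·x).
\frac{\delta(x - 1)}{4}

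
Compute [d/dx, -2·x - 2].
-2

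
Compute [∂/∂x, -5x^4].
- 20 x^{3}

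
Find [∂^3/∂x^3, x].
3\frac{d^{2}}{dx^{2}}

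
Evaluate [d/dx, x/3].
\frac{1}{3}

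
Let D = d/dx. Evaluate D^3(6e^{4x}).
384 e^{4 x}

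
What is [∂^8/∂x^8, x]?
8\frac{d^{7}}{dx^{7}}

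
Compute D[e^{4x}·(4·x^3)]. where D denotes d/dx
x^{2} \left(16 x + 12\right) e^{4 x}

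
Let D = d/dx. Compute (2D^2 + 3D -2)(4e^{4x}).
168 e^{4 x}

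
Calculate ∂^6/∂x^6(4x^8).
80640 x^{2}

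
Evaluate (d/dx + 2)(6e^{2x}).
24 e^{2 x}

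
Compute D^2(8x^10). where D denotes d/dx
720 x^{8}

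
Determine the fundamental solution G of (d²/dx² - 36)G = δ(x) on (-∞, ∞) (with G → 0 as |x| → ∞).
-\frac{e^{-6|x|}}{12}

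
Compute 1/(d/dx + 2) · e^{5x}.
\frac{e^{5 x}}{7}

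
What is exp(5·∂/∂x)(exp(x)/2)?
\frac{e^{x + 5}}{2}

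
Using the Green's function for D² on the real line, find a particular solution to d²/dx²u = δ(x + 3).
\frac{|x + 3|}{2}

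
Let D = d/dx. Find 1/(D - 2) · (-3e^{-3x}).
\frac{3 e^{- 3 x}}{5}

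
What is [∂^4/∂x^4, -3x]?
-12\frac{d^{3}}{dx^{3}}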